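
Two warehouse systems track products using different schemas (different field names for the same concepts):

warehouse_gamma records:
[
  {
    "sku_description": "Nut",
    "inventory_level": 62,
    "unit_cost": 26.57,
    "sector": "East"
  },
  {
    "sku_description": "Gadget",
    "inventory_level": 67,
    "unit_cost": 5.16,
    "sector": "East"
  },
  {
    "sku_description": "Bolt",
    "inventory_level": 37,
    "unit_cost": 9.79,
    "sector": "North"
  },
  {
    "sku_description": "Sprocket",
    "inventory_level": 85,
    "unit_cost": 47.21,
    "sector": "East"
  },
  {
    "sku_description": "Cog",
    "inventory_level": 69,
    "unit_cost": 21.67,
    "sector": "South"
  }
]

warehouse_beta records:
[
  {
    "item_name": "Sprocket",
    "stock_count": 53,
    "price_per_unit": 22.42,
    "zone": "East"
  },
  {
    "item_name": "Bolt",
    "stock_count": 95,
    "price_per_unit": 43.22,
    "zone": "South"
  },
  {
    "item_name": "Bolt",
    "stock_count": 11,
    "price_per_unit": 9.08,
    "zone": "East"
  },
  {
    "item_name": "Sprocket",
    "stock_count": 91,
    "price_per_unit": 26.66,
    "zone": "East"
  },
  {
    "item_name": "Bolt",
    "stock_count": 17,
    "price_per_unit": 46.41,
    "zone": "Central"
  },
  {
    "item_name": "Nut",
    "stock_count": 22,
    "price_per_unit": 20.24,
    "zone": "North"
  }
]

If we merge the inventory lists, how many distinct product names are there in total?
5

Schema mapping: "sku_description" (warehouse_gamma) = "item_name" (warehouse_beta) = product name

Products in warehouse_gamma: ['Bolt', 'Cog', 'Gadget', 'Nut', 'Sprocket']
Products in warehouse_beta: ['Bolt', 'Nut', 'Sprocket']

Union (unique products): ['Bolt', 'Cog', 'Gadget', 'Nut', 'Sprocket']
Count: 5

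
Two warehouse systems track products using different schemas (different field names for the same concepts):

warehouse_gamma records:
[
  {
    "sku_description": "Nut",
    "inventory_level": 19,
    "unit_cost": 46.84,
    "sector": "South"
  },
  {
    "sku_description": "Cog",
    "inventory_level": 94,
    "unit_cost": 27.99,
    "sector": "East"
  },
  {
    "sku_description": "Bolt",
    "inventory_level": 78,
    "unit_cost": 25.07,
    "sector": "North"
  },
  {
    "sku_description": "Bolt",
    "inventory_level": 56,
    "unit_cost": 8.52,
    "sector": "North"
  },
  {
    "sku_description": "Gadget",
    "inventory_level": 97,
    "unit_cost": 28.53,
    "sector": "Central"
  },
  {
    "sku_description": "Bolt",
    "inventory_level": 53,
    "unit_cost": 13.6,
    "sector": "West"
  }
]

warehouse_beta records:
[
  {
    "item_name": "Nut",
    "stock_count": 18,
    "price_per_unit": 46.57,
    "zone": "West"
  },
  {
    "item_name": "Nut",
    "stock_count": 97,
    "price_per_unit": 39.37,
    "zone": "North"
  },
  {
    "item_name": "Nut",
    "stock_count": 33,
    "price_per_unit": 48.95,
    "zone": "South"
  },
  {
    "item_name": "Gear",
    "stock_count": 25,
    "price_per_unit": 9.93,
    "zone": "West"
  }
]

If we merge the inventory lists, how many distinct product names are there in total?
5

Schema mapping: "sku_description" (warehouse_gamma) = "item_name" (warehouse_beta) = product name

Products in warehouse_gamma: ['Bolt', 'Cog', 'Gadget', 'Nut']
Products in warehouse_beta: ['Gear', 'Nut']

Union (unique products): ['Bolt', 'Cog', 'Gadget', 'Gear', 'Nut']
Count: 5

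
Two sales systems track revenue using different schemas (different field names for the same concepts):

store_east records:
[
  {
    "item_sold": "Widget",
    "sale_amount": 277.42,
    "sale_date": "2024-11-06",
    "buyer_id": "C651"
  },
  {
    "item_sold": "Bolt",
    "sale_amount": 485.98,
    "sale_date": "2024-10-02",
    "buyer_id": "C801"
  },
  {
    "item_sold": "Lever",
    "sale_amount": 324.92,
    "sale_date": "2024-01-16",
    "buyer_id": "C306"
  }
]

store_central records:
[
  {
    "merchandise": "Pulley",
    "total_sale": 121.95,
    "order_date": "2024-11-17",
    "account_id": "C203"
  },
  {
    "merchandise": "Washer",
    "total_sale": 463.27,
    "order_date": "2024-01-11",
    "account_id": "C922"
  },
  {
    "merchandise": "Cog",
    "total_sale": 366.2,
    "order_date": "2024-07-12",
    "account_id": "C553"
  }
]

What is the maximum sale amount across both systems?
485.98

Reconcile: "sale_amount" (store_east) = "total_sale" (store_central) = sale amount

Maximum in store_east: 485.98
Maximum in store_central: 463.27

Overall maximum: max(485.98, 463.27) = 485.98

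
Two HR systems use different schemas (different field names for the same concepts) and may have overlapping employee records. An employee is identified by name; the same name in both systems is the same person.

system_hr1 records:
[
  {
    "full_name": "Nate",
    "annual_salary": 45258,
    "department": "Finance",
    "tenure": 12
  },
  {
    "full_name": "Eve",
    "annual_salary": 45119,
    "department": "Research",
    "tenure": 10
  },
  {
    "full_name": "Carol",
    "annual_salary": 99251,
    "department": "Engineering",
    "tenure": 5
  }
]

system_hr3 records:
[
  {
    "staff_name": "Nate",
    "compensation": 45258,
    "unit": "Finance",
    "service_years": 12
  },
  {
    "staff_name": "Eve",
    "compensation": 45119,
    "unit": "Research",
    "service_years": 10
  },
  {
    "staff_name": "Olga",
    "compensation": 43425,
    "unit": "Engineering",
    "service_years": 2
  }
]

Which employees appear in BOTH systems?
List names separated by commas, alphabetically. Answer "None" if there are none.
Eve, Nate

Schema mapping: "full_name" (system_hr1) = "staff_name" (system_hr3) = employee name

Names in system_hr1: ['Carol', 'Eve', 'Nate']
Names in system_hr3: ['Eve', 'Nate', 'Olga']

Intersection: ['Eve', 'Nate']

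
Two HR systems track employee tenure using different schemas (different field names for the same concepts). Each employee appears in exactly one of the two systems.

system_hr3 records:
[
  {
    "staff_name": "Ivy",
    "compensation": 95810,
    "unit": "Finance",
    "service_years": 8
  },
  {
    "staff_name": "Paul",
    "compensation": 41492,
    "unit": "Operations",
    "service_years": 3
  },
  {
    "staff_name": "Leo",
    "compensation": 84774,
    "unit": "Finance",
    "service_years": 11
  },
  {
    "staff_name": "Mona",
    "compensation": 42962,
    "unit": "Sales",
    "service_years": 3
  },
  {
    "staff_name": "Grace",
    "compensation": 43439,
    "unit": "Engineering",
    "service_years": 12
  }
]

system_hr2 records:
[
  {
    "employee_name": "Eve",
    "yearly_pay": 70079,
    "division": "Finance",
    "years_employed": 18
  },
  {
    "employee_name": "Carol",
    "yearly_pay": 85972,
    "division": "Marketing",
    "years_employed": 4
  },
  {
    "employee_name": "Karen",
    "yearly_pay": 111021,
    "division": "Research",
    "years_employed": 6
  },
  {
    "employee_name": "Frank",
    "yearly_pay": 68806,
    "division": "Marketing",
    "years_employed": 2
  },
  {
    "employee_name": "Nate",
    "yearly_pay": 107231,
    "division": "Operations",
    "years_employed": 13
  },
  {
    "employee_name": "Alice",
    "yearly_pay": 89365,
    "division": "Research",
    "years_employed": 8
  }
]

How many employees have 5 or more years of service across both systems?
7

Reconcile schemas: "service_years" (system_hr3) = "years_employed" (system_hr2) = years of service

From system_hr3: 3 employees with >= 5 years
From system_hr2: 4 employees with >= 5 years

Total: 3 + 4 = 7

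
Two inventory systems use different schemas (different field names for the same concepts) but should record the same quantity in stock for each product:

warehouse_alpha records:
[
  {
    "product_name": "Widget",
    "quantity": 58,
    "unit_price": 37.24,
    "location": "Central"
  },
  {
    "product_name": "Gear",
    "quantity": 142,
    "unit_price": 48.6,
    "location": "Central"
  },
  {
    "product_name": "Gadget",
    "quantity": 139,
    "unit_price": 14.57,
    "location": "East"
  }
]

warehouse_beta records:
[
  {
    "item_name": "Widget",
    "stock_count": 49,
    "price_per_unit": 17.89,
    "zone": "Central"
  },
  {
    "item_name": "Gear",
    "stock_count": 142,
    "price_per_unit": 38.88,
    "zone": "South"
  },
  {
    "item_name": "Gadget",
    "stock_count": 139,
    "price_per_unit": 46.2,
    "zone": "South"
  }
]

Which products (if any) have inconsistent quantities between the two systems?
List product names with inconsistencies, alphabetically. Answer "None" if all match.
Widget

Schema mappings:
- "product_name" (warehouse_alpha) = "item_name" (warehouse_beta) = product name
- "quantity" (warehouse_alpha) = "stock_count" (warehouse_beta) = quantity

Comparison:
  Widget: 58 vs 49 - MISMATCH
  Gear: 142 vs 142 - MATCH
  Gadget: 139 vs 139 - MATCH

Products with inconsistencies: Widget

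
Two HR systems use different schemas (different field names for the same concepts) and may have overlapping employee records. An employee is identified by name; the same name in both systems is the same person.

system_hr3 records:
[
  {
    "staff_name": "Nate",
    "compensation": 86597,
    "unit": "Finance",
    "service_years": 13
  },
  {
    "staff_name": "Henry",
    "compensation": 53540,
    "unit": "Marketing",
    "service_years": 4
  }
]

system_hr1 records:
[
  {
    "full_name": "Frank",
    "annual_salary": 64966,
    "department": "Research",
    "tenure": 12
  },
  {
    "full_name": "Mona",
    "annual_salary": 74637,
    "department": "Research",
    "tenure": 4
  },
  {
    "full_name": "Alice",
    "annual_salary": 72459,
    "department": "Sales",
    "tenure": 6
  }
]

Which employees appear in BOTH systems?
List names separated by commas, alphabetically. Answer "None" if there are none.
None

Schema mapping: "staff_name" (system_hr3) = "full_name" (system_hr1) = employee name

Names in system_hr3: ['Henry', 'Nate']
Names in system_hr1: ['Alice', 'Frank', 'Mona']

Intersection: None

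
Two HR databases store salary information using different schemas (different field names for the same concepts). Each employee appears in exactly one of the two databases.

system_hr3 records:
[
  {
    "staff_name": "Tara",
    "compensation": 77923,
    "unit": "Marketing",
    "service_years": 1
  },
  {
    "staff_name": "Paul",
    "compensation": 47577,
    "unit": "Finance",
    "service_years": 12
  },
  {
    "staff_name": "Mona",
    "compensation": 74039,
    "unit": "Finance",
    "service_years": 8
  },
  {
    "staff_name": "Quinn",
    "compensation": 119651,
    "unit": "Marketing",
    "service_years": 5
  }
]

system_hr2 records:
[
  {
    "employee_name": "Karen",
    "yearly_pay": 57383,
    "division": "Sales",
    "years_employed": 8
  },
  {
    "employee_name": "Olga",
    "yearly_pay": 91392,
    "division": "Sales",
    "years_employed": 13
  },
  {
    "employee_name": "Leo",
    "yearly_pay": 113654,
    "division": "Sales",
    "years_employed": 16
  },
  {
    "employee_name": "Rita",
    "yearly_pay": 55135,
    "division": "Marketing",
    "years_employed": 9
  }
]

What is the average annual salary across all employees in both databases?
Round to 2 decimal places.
79594.25

Schema mapping: "compensation" (system_hr3) = "yearly_pay" (system_hr2) = annual salary

All salaries: [77923, 47577, 74039, 119651, 57383, 91392, 113654, 55135]
Sum: 636754
Count: 8
Average: 636754 / 8 = 79594.25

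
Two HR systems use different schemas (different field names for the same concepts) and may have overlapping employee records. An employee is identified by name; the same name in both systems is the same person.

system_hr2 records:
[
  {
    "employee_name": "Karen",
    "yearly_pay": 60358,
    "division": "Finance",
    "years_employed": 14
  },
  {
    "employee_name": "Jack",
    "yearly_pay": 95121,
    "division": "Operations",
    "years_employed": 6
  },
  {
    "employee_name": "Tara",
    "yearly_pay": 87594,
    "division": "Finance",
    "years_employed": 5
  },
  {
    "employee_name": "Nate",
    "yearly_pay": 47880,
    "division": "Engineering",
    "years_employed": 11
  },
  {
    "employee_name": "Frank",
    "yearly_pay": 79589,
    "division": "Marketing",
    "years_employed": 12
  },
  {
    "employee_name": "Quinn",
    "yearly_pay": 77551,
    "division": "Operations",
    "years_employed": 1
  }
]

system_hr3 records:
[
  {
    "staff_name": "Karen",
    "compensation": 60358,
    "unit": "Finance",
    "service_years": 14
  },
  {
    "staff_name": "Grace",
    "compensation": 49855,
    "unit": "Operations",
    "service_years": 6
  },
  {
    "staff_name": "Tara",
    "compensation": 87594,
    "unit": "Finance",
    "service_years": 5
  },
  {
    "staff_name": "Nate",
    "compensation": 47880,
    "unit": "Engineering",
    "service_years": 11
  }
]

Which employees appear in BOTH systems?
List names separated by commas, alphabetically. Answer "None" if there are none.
Karen, Nate, Tara

Schema mapping: "employee_name" (system_hr2) = "staff_name" (system_hr3) = employee name

Names in system_hr2: ['Frank', 'Jack', 'Karen', 'Nate', 'Quinn', 'Tara']
Names in system_hr3: ['Grace', 'Karen', 'Nate', 'Tara']

Intersection: ['Karen', 'Nate', 'Tara']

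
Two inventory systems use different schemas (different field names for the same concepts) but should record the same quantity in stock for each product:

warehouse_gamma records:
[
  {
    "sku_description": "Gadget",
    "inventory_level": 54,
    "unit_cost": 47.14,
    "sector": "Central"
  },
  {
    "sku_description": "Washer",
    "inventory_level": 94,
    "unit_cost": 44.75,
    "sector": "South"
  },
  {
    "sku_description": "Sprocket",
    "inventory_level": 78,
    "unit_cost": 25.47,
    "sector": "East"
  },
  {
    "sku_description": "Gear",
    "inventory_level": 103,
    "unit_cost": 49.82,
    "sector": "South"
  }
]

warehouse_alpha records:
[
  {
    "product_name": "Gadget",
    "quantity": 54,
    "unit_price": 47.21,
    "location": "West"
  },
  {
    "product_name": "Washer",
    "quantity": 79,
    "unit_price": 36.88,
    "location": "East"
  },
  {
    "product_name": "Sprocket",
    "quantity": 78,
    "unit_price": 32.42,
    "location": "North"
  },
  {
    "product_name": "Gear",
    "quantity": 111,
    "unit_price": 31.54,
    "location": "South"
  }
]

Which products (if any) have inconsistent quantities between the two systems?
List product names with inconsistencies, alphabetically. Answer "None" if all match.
Gear, Washer

Schema mappings:
- "sku_description" (warehouse_gamma) = "product_name" (warehouse_alpha) = product name
- "inventory_level" (warehouse_gamma) = "quantity" (warehouse_alpha) = quantity

Comparison:
  Gadget: 54 vs 54 - MATCH
  Washer: 94 vs 79 - MISMATCH
  Sprocket: 78 vs 78 - MATCH
  Gear: 103 vs 111 - MISMATCH

Products with inconsistencies: Gear, Washer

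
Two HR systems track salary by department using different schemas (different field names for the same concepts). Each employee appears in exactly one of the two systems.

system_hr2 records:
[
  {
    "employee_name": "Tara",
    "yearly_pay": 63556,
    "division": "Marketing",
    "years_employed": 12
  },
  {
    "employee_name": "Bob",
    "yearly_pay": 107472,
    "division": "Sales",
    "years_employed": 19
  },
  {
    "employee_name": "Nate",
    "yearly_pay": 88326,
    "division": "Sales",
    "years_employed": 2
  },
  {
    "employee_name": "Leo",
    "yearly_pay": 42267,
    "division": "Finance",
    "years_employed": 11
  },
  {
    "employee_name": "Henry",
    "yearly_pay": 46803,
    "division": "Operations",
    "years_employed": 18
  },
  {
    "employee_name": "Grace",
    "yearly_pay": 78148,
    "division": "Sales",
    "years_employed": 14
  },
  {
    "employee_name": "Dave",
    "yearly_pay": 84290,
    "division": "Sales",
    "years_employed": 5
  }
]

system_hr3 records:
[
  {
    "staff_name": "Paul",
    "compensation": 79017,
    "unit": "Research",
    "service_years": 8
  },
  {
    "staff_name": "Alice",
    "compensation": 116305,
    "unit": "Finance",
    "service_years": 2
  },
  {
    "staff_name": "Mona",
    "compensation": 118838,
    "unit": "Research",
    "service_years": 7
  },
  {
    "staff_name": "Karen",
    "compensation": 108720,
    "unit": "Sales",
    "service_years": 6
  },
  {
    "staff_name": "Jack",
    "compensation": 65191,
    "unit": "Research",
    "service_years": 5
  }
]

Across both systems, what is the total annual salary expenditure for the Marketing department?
63556

Schema mappings:
- "division" (system_hr2) = "unit" (system_hr3) = department
- "yearly_pay" (system_hr2) = "compensation" (system_hr3) = salary

Marketing salaries from system_hr2: 63556
Marketing salaries from system_hr3: 0

Total: 63556 + 0 = 63556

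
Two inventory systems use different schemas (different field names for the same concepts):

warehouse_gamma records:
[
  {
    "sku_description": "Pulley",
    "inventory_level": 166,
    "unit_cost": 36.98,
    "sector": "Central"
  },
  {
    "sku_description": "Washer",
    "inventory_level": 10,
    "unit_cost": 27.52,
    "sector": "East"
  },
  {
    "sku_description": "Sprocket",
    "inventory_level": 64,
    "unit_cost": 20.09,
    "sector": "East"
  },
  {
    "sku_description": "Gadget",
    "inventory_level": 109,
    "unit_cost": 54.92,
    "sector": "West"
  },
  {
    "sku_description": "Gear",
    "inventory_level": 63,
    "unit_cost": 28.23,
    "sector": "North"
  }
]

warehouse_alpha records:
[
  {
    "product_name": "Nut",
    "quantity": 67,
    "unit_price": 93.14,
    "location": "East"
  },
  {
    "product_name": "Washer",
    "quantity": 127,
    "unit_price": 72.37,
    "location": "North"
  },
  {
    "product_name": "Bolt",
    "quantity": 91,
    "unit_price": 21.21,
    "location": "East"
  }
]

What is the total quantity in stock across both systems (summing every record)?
697

To reconcile these schemas, identify the field holding the quantity in stock in each system:
1. In warehouse_gamma it is "inventory_level"
2. In warehouse_alpha it is "quantity"

From warehouse_gamma: 166 + 10 + 64 + 109 + 63 = 412
From warehouse_alpha: 67 + 127 + 91 = 285

Total: 412 + 285 = 697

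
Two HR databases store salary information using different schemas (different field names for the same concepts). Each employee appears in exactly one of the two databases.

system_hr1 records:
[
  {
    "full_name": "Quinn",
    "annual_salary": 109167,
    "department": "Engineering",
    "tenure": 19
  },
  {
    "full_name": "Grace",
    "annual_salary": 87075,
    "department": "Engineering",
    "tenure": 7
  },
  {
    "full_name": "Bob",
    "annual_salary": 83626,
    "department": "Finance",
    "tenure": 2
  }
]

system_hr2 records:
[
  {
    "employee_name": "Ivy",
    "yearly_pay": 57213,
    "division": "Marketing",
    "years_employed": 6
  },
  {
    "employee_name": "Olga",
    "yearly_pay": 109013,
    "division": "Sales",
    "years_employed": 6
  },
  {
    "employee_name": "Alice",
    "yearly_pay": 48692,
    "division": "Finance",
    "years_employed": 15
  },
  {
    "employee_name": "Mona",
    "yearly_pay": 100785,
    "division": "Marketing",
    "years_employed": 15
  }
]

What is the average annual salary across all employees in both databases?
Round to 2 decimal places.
85081.57

Schema mapping: "annual_salary" (system_hr1) = "yearly_pay" (system_hr2) = annual salary

All salaries: [109167, 87075, 83626, 57213, 109013, 48692, 100785]
Sum: 595571
Count: 7
Average: 595571 / 7 = 85081.57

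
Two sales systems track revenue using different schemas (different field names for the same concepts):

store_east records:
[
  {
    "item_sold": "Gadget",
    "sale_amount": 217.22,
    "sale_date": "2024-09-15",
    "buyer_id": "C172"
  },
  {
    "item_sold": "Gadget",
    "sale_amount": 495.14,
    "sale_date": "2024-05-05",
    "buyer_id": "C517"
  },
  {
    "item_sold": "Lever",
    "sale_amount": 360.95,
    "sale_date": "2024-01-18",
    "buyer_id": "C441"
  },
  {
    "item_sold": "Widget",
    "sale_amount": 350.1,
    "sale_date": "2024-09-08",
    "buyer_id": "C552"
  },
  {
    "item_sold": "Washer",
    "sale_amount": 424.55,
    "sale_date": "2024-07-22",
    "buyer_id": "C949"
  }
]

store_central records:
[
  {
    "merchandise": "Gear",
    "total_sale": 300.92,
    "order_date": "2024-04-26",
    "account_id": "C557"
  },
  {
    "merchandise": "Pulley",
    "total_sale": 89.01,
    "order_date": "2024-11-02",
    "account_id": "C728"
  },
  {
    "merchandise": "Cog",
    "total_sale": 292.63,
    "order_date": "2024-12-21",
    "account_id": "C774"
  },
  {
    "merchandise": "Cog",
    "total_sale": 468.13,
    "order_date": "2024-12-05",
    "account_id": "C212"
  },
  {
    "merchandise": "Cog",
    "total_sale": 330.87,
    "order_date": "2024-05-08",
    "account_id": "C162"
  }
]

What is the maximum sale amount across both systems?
495.14

Reconcile: "sale_amount" (store_east) = "total_sale" (store_central) = sale amount

Maximum in store_east: 495.14
Maximum in store_central: 468.13

Overall maximum: max(495.14, 468.13) = 495.14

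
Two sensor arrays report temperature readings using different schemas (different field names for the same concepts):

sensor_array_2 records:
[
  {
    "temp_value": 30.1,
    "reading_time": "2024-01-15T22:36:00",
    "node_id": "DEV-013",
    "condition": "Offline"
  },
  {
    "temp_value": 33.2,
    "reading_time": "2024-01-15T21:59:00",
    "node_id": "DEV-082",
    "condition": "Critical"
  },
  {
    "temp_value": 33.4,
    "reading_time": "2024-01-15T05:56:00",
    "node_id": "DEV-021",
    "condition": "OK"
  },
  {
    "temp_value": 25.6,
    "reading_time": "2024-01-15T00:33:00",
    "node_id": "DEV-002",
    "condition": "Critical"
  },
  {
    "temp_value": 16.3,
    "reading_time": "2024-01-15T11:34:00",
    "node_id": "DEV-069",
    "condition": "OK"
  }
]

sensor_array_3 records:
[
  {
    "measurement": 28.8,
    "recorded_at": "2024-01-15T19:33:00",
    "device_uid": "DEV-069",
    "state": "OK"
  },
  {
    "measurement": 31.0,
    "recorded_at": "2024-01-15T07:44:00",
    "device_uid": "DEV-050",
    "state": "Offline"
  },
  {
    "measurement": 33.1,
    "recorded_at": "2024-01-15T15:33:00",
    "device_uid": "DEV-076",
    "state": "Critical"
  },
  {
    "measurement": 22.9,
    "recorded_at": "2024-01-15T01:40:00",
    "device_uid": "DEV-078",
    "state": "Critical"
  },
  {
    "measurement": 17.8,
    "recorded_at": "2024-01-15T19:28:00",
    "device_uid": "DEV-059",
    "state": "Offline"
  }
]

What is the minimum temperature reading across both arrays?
16.3

Schema mapping: "temp_value" (sensor_array_2) = "measurement" (sensor_array_3) = temperature reading

Minimum in sensor_array_2: 16.3
Minimum in sensor_array_3: 17.8

Overall minimum: min(16.3, 17.8) = 16.3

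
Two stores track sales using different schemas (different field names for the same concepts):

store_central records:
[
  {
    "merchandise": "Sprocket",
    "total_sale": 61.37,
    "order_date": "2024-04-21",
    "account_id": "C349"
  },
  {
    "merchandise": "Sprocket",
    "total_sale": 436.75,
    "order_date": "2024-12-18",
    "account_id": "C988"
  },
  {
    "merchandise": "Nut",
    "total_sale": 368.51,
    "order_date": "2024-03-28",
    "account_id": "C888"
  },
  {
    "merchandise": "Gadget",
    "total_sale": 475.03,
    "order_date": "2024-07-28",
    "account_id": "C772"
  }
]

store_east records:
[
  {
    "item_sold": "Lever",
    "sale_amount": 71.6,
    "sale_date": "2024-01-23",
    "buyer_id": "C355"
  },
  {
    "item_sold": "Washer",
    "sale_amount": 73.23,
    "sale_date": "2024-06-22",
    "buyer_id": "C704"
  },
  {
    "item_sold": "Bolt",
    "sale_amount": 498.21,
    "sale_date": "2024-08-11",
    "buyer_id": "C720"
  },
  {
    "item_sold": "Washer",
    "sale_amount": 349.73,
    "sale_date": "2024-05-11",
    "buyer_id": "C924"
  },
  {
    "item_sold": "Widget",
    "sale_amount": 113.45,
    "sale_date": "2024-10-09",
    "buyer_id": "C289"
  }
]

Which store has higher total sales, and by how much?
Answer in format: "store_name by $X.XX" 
store_central by $235.44

Schema mapping: "total_sale" (store_central) = "sale_amount" (store_east) = sale amount

Total for store_central: 1341.66
Total for store_east: 1106.22

Difference: |1341.66 - 1106.22| = 235.44
store_central has higher sales by $235.44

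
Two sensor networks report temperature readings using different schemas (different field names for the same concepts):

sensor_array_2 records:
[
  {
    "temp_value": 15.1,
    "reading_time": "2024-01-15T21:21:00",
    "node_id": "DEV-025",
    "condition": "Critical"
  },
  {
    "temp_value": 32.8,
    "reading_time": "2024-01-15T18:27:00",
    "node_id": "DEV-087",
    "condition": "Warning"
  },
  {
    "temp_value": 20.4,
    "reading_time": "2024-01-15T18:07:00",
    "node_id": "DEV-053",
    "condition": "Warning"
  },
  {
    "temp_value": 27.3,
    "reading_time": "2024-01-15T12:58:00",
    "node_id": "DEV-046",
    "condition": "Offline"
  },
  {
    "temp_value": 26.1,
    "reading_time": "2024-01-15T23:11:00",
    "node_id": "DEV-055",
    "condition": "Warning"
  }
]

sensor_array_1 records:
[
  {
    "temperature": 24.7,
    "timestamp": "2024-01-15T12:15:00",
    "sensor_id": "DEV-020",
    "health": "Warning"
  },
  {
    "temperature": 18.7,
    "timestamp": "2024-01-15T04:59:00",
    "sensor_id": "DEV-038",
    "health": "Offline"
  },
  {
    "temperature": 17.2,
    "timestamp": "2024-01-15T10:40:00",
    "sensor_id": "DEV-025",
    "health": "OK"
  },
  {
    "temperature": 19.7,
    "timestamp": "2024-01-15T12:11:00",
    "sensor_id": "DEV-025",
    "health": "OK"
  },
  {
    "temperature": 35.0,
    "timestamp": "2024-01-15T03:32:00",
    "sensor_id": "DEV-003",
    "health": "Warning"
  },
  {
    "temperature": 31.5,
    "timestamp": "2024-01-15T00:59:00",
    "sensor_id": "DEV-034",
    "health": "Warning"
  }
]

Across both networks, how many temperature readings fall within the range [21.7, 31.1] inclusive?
3

Schema mapping: "temp_value" (sensor_array_2) = "temperature" (sensor_array_1) = temperature

Readings in [21.7, 31.1] from sensor_array_2: 2
Readings in [21.7, 31.1] from sensor_array_1: 1

Total count: 2 + 1 = 3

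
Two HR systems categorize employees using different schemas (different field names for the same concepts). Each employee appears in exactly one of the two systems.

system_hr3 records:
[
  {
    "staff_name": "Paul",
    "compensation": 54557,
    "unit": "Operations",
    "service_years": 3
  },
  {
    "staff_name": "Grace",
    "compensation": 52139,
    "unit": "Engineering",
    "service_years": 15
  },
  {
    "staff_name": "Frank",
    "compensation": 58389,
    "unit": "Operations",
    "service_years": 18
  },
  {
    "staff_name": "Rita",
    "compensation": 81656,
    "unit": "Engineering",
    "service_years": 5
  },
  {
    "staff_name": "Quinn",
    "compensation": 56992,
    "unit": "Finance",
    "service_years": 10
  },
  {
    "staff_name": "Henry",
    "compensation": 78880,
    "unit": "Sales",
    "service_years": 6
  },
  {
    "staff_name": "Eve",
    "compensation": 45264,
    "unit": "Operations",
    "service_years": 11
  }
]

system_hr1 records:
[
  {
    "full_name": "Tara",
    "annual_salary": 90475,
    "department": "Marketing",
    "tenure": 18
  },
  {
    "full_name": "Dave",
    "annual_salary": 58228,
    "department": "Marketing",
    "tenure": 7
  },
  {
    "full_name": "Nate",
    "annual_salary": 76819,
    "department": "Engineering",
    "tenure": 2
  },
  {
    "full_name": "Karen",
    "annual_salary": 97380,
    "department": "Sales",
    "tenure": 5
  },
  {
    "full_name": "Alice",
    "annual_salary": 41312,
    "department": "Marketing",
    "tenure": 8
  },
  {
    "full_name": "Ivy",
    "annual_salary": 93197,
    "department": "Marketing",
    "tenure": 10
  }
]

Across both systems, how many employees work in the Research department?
0

Schema mapping: "unit" (system_hr3) = "department" (system_hr1) = department

Research employees in system_hr3: 0
Research employees in system_hr1: 0

Total in Research: 0 + 0 = 0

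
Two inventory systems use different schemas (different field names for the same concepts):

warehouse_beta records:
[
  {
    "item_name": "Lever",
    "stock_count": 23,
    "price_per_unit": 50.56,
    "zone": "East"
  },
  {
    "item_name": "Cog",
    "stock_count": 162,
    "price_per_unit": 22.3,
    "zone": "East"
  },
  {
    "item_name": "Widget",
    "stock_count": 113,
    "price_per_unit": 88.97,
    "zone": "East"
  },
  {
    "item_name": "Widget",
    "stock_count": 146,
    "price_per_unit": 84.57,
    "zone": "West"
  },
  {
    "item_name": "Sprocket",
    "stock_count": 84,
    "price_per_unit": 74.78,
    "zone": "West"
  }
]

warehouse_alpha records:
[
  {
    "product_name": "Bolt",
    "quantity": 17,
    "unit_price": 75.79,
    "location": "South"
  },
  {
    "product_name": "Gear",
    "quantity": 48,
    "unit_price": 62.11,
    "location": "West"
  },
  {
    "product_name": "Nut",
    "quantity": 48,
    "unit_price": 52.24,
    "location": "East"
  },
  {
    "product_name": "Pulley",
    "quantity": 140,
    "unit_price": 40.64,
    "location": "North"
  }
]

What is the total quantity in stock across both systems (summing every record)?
781

To reconcile these schemas, identify the field holding the quantity in stock in each system:
1. In warehouse_beta it is "stock_count"
2. In warehouse_alpha it is "quantity"

From warehouse_beta: 23 + 162 + 113 + 146 + 84 = 528
From warehouse_alpha: 17 + 48 + 48 + 140 = 253

Total: 528 + 253 = 781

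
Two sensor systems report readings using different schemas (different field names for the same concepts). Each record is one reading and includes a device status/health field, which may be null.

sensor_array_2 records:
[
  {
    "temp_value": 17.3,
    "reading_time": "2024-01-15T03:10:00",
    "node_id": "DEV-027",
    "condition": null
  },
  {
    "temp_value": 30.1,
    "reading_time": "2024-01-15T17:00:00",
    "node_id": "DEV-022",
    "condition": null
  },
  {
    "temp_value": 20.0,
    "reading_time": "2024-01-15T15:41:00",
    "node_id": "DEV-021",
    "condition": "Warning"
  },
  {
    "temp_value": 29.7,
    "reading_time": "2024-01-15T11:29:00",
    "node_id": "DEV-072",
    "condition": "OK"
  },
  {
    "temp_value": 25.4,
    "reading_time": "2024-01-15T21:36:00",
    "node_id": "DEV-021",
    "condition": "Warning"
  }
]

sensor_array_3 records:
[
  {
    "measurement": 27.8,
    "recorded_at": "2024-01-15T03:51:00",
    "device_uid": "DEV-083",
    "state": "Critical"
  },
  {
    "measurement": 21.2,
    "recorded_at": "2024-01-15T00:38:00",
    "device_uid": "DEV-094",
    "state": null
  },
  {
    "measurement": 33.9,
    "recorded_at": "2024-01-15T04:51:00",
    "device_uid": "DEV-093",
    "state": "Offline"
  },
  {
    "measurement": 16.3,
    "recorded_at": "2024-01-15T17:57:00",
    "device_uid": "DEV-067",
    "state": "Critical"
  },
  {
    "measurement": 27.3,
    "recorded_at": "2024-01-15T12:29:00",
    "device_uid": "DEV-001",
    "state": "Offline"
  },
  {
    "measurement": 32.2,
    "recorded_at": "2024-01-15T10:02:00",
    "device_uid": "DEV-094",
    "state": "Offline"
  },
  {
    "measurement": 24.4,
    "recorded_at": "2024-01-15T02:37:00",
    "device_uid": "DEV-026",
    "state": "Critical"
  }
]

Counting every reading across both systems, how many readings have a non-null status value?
9

Schema mapping: "condition" (sensor_array_2) = "state" (sensor_array_3) = status

Non-null in sensor_array_2: 3
Non-null in sensor_array_3: 6

Total non-null: 3 + 6 = 9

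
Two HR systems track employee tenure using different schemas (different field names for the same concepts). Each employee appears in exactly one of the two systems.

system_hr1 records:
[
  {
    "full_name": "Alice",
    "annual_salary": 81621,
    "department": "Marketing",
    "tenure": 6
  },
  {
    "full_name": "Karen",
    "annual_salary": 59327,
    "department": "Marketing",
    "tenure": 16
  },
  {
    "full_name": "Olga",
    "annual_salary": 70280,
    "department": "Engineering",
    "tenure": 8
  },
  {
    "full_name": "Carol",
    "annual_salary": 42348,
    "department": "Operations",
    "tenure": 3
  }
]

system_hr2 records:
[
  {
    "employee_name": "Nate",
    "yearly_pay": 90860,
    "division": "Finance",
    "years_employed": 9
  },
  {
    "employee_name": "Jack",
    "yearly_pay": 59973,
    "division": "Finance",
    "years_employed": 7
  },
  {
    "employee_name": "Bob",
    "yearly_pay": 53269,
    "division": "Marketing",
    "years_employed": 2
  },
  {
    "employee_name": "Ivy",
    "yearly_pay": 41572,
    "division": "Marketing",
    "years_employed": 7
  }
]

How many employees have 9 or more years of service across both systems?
2

Reconcile schemas: "tenure" (system_hr1) = "years_employed" (system_hr2) = years of service

From system_hr1: 1 employees with >= 9 years
From system_hr2: 1 employees with >= 9 years

Total: 1 + 1 = 2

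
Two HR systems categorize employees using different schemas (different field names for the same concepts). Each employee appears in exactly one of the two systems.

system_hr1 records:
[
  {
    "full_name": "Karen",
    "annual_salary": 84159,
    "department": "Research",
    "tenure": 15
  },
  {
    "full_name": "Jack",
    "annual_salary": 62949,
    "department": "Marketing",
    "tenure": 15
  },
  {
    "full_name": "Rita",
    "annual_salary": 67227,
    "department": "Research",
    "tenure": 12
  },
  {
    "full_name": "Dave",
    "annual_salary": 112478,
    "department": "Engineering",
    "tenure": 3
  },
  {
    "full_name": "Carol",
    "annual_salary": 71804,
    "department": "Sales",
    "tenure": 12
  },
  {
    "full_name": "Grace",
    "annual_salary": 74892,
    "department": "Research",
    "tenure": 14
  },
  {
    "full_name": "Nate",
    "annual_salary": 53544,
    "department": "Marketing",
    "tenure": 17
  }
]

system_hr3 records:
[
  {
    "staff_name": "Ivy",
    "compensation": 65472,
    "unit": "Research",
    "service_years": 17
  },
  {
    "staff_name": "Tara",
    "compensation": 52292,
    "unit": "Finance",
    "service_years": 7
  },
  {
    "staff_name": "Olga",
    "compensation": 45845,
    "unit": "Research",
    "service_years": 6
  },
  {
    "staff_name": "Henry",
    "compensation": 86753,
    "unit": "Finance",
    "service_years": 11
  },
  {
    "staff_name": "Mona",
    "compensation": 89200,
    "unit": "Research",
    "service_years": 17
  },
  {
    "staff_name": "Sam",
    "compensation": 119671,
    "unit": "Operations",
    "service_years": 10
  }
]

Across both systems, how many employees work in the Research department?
6

Schema mapping: "department" (system_hr1) = "unit" (system_hr3) = department

Research employees in system_hr1: 3
Research employees in system_hr3: 3

Total in Research: 3 + 3 = 6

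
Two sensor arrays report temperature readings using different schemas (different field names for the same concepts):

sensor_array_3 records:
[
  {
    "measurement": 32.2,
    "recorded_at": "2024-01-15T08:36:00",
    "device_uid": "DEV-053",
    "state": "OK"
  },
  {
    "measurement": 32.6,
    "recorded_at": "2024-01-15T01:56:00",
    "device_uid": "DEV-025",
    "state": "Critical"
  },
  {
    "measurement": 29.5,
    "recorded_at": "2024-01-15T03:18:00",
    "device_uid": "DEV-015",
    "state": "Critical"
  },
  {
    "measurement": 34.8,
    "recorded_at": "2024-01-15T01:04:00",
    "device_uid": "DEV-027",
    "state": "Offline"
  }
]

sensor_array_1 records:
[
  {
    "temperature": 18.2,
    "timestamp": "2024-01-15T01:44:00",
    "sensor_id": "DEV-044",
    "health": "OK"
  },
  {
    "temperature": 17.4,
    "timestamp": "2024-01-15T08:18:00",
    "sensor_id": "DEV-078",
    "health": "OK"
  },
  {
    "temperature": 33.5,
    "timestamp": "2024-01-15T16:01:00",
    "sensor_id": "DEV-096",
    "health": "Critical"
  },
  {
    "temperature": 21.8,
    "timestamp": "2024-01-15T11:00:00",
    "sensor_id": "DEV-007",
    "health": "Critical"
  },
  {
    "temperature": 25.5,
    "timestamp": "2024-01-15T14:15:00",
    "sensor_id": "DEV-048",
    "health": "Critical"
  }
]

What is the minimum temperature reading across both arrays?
17.4

Schema mapping: "measurement" (sensor_array_3) = "temperature" (sensor_array_1) = temperature reading

Minimum in sensor_array_3: 29.5
Minimum in sensor_array_1: 17.4

Overall minimum: min(29.5, 17.4) = 17.4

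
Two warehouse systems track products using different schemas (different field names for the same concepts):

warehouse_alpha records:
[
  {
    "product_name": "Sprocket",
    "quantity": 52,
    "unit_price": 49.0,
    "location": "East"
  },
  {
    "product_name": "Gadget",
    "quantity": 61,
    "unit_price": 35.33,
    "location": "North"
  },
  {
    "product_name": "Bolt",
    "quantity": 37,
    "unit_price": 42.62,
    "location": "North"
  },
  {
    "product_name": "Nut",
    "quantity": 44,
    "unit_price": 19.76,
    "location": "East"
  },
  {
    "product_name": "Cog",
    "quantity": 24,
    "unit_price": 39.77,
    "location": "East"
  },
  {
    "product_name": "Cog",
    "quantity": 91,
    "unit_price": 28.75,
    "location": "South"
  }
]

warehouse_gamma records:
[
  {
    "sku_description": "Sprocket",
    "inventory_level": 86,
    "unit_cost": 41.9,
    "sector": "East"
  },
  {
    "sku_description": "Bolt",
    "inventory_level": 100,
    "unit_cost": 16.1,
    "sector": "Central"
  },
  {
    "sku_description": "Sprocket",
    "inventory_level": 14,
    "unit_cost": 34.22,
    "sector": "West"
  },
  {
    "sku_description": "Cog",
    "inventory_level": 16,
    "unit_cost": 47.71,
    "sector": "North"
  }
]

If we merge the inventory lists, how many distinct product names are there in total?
5

Schema mapping: "product_name" (warehouse_alpha) = "sku_description" (warehouse_gamma) = product name

Products in warehouse_alpha: ['Bolt', 'Cog', 'Gadget', 'Nut', 'Sprocket']
Products in warehouse_gamma: ['Bolt', 'Cog', 'Sprocket']

Union (unique products): ['Bolt', 'Cog', 'Gadget', 'Nut', 'Sprocket']
Count: 5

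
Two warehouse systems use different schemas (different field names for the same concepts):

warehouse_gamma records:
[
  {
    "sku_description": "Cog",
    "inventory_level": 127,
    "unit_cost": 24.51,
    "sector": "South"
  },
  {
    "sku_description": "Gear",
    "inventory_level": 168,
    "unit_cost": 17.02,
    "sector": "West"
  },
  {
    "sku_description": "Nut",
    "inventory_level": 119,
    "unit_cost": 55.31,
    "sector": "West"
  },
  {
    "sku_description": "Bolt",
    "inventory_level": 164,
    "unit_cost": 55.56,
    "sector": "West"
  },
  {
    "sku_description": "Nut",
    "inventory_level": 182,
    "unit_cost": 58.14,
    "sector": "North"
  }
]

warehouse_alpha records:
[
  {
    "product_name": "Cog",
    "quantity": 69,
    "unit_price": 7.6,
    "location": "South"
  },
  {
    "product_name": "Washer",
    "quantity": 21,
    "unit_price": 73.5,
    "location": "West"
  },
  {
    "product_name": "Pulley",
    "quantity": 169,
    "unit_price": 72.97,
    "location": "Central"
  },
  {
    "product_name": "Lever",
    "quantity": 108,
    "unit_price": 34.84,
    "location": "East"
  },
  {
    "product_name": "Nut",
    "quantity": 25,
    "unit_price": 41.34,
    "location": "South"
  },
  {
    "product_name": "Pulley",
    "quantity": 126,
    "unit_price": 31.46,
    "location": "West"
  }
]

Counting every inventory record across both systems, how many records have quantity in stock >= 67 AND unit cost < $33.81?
4

Schema mappings:
- "inventory_level" (warehouse_gamma) = "quantity" (warehouse_alpha) = quantity
- "unit_cost" (warehouse_gamma) = "unit_price" (warehouse_alpha) = unit cost

Records meeting both conditions in warehouse_gamma: 2
Records meeting both conditions in warehouse_alpha: 2

Total: 2 + 2 = 4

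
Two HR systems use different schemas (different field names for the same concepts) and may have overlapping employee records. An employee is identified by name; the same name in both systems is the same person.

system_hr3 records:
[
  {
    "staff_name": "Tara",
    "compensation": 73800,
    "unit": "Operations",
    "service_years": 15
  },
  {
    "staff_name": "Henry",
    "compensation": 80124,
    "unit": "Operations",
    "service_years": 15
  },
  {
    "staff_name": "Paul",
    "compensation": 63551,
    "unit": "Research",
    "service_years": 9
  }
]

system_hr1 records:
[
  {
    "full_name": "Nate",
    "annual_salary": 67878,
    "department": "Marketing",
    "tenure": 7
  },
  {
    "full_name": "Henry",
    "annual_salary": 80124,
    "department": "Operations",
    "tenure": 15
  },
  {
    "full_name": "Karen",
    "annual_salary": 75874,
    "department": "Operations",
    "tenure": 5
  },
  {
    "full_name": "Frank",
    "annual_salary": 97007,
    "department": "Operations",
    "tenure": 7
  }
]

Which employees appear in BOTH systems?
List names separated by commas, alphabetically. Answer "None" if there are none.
Henry

Schema mapping: "staff_name" (system_hr3) = "full_name" (system_hr1) = employee name

Names in system_hr3: ['Henry', 'Paul', 'Tara']
Names in system_hr1: ['Frank', 'Henry', 'Karen', 'Nate']

Intersection: ['Henry']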